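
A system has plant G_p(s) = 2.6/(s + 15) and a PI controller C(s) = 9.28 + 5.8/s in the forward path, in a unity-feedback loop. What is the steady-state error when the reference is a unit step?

The open loop C(s)G_p(s) has a pole at the origin (type 1), so the static position error constant is infinite and e_ss = 1/(1+∞) = 0.

0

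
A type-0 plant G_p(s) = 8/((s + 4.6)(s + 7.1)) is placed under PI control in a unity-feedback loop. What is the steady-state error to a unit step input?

0

The PI controller's integrator makes the forward path type 1, so e_ss to a step is zero.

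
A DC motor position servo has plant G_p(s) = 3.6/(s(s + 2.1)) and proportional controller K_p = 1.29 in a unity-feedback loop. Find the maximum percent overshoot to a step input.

Closed-loop characteristic equation: s² + 2.1s + 4.644 = 0, so ω_n = 2.155 rad/s and ζ = 2.1/(2·2.155) = 0.4872.
%OS = 100·exp(−πζ/√(1−ζ²)) = 100·exp(−π·0.4872/√0.7626) = 17.3%.

17.3%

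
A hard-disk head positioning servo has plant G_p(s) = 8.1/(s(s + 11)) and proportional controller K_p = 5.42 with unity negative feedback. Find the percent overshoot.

0.931%

Closed-loop characteristic equation: s² + 11s + 43.9 = 0, so ω_n = 6.626 rad/s and ζ = 11/(2·6.626) = 0.8301.
%OS = 100·exp(−πζ/√(1−ζ²)) = 100·exp(−π·0.8301/√0.311) = 0.931%.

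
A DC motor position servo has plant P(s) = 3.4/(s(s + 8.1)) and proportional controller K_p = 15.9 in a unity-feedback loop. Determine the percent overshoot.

12.6%

Closed-loop characteristic equation: s² + 8.1s + 54.06 = 0, so ω_n = 7.353 rad/s and ζ = 8.1/(2·7.353) = 0.5508.
%OS = 100·exp(−πζ/√(1−ζ²)) = 100·exp(−π·0.5508/√0.6966) = 12.6%.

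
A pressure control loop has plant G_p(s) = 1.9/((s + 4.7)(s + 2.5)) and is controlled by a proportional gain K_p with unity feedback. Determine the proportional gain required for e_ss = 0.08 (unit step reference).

K_p = 71.1

For a type-0 loop with proportional control, e_ss = 1/(1 + K_p·G_p(0)).
G_p(0) = 0.1617. Require 1/(1 + K_p·0.1617) = 0.08, so 1 + 0.1617·K_p = 12.5.
K_p = (12.5 − 1)/0.1617 = 71.1.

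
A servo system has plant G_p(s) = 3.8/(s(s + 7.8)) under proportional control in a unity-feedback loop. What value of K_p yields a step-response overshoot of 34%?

From %OS = 100·exp(−πζ/√(1−ζ²)) = 34%, ζ = −ln(0.34)/√(π²+ln²(0.34)) = 0.3248.
Characteristic equation s² + 7.8s + 3.8K_p = 0 gives ζ = 7.8/(2√(3.8K_p)).
Setting ζ = 0.3248: √(3.8K_p) = 7.8/(2·0.3248) = 12.01, so K_p = 144.2/3.8 = 37.9.

K_p = 37.9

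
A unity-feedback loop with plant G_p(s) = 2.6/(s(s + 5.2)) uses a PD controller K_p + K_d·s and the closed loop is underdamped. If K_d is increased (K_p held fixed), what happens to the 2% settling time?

Characteristic equation s² + (5.2 + 2.6K_d)s + 2.6K_p = 0: raising K_d increases ζω_n = (5.2+2.6K_d)/2 while the loop stays underdamped, so T_s ≈ 4/(ζω_n) decreases.

decrease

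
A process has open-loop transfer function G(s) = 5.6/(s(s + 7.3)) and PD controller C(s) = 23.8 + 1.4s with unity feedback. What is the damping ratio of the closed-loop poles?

ζ = 0.656

Forward path: (23.8 + 1.4s)·5.6/(s(s+7.3)). The closed-loop characteristic equation is s² + (7.3 + 5.6·1.4)s + 5.6·23.8 = 0.
That is s² + 15.14s + 133.3 = 0, so ω_n = 11.54 rad/s and ζ = 15.14/(2·11.54) = 0.6557.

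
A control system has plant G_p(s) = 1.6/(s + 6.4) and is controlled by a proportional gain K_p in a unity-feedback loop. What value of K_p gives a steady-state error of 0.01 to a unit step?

K_p = 396

Steady-state error for a unit step on this type-0 loop is 1/(1 + K_p·G_p(0)).
G_p(0) = 0.25. Require 1/(1 + K_p·0.25) = 0.01, so 1 + 0.25·K_p = 100.
K_p = (100 − 1)/0.25 = 396.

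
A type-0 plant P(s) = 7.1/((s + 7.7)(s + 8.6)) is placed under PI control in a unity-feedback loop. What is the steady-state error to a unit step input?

0

The PI controller's integrator makes the forward path type 1, so e_ss to a step is zero.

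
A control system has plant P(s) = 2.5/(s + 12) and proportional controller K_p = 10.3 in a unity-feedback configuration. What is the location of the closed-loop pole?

s = -37.75

Closed-loop transfer function: T(s) = K_p·P(s)/(1 + K_p·P(s)) = 25.75/(s + 12 + 25.75) = 25.75/(s + 37.75).
The closed-loop pole is at s = −37.75.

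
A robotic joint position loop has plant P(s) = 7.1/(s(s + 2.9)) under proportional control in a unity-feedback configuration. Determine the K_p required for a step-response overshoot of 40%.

From %OS = 100·exp(−πζ/√(1−ζ²)) = 40%, ζ = −ln(0.4)/√(π²+ln²(0.4)) = 0.28.
Characteristic equation s² + 2.9s + 7.1K_p = 0 gives ζ = 2.9/(2√(7.1K_p)).
Setting ζ = 0.28: √(7.1K_p) = 2.9/(2·0.28) = 5.179, so K_p = 26.82/7.1 = 3.78.

K_p = 3.78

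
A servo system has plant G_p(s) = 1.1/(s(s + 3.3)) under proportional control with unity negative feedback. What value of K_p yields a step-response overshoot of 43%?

K_p = 36.8

From %OS = 100·exp(−πζ/√(1−ζ²)) = 43%, ζ = −ln(0.43)/√(π²+ln²(0.43)) = 0.2594.
Characteristic equation s² + 3.3s + 1.1K_p = 0 gives ζ = 3.3/(2√(1.1K_p)).
Setting ζ = 0.2594: √(1.1K_p) = 3.3/(2·0.2594) = 6.36, so K_p = 40.45/1.1 = 36.8.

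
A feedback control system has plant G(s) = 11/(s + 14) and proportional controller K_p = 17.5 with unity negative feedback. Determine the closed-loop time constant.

τ = 0.00484 s

Closed-loop transfer function: T(s) = K_p·G(s)/(1 + K_p·G(s)) = 192.5/(s + 14 + 192.5) = 192.5/(s + 206.5).
Time constant τ = 1/206.5 = 0.00484 s.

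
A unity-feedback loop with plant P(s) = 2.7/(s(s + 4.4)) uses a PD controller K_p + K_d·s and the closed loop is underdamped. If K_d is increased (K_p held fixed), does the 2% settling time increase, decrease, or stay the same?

decrease

Characteristic equation s² + (4.4 + 2.7K_d)s + 2.7K_p = 0: raising K_d increases ζω_n = (4.4+2.7K_d)/2 while the loop stays underdamped, so T_s ≈ 4/(ζω_n) decreases.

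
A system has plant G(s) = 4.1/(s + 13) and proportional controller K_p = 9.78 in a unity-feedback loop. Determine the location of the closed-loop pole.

Closed-loop transfer function: T(s) = K_p·G(s)/(1 + K_p·G(s)) = 40.1/(s + 13 + 40.1) = 40.1/(s + 53.1).
The closed-loop pole is at s = −53.1.

s = -53.1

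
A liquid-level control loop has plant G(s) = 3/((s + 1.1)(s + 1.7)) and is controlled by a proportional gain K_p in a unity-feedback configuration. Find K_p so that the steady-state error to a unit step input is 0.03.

For a type-0 loop with proportional control, e_ss = 1/(1 + K_p·G(0)).
G(0) = 1.604. Require 1/(1 + K_p·1.604) = 0.03, so 1 + 1.604·K_p = 33.33.
K_p = (33.33 − 1)/1.604 = 20.2.

K_p = 20.2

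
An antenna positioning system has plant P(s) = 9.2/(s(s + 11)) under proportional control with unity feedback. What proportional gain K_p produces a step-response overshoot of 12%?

From %OS = 100·exp(−πζ/√(1−ζ²)) = 12%, ζ = −ln(0.12)/√(π²+ln²(0.12)) = 0.5594.
Characteristic equation s² + 11s + 9.2K_p = 0 gives ζ = 11/(2√(9.2K_p)).
Setting ζ = 0.5594: √(9.2K_p) = 11/(2·0.5594) = 9.832, so K_p = 96.66/9.2 = 10.5.

K_p = 10.5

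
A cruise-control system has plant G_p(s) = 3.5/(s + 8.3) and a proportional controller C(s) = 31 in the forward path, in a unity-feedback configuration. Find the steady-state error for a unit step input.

0.0711

The loop is type 0. Static position error constant K_pos = C(0)·G_p(0) = 31·0.4217 = 13.07.
Steady-state error to a unit step: e_ss = 1/(1+K_pos) = 1/14.07 = 0.0711.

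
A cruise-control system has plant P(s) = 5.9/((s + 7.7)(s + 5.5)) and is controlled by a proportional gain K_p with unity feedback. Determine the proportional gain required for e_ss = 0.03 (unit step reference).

For a type-0 loop with proportional control, e_ss = 1/(1 + K_p·P(0)).
P(0) = 0.1393. Require 1/(1 + K_p·0.1393) = 0.03, so 1 + 0.1393·K_p = 33.33.
K_p = (33.33 − 1)/0.1393 = 232.

K_p = 232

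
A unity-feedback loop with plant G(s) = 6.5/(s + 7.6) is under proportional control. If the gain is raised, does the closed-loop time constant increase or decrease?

Closed-loop pole is at s = −(7.6+K_p·6.5); larger K_p moves it further left, so τ = 1/(7.6+K_p·6.5) decreases.

decrease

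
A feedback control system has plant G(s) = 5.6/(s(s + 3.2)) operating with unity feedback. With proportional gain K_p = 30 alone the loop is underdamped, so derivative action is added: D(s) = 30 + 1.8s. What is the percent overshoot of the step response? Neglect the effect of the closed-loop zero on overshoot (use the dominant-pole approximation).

Forward path: (30 + 1.8s)·5.6/(s(s+3.2)). The closed-loop characteristic equation is s² + (3.2 + 5.6·1.8)s + 5.6·30 = 0.
That is s² + 13.28s + 168 = 0, so ω_n = 12.96 rad/s and ζ = 13.28/(2·12.96) = 0.5123.
%OS = 100·exp(−πζ/√(1−ζ²)) = 15.4%.

15.4%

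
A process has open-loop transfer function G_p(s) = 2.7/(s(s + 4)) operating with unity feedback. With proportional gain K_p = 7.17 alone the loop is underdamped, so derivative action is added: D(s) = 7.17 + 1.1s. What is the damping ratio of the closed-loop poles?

ζ = 0.792

Forward path: (7.17 + 1.1s)·2.7/(s(s+4)). The closed-loop characteristic equation is s² + (4 + 2.7·1.1)s + 2.7·7.17 = 0.
That is s² + 6.97s + 19.36 = 0, so ω_n = 4.4 rad/s and ζ = 6.97/(2·4.4) = 0.7921.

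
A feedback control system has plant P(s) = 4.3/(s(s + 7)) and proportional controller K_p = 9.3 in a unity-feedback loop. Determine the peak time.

From 1 + K_pP(s) = 0: s² + 7s + 39.99 = 0 ⇒ ω_n = 6.324, ζ = 0.5535.
Damped frequency ω_d = ω_n√(1−ζ²) = 5.267 rad/s, so peak time T_p = π/ω_d = 0.596 s.

T_p = 0.596 s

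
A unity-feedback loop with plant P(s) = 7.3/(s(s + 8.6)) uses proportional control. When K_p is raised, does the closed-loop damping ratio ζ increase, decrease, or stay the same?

decrease

ζ = 8.6/(2√(7.3K_p)); increasing K_p raises the denominator, so ζ falls.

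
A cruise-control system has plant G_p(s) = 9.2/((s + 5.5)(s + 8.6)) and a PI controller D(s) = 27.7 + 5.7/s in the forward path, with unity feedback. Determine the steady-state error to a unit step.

The open loop D(s)G_p(s) has a pole at the origin (type 1), so the static position error constant is infinite and e_ss = 1/(1+∞) = 0.

0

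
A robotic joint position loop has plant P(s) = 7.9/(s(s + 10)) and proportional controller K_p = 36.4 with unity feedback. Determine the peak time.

T_p = 0.194 s

From 1 + K_pP(s) = 0: s² + 10s + 287.6 = 0 ⇒ ω_n = 16.96, ζ = 0.2949.
Damped frequency ω_d = ω_n√(1−ζ²) = 16.2 rad/s, so peak time T_p = π/ω_d = 0.194 s.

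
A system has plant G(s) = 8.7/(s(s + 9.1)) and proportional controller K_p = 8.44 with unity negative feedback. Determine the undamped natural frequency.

ω_n = 8.57 rad/s

With unity feedback the closed-loop characteristic equation is s² + 9.1s + 8.44·8.7 = s² + 9.1s + 73.43 = 0.
Matching s² + 2ζω_n s + ω_n²: ω_n = √73.43 = 8.569 rad/s and 2ζω_n = 9.1, so ζ = 9.1/(2·8.569) = 0.531.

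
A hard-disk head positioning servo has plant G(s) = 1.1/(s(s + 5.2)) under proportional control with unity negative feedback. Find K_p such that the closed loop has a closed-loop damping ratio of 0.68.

Closed-loop characteristic equation: s² + 5.2s + K_p·1.1 = 0.
So ω_n = √(1.1K_p) and 2ζω_n = 5.2, giving ζ = 5.2/(2√(1.1K_p)).
Setting ζ = 0.68: √(1.1K_p) = 5.2/(2·0.68) = 3.824, so K_p = 14.62/1.1 = 13.3.

K_p = 13.3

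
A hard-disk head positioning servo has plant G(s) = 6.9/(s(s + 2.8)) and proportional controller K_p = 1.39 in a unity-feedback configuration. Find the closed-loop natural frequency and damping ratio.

With unity feedback the closed-loop characteristic equation is s² + 2.8s + 1.39·6.9 = s² + 2.8s + 9.591 = 0.
So ω_n² = 9.591 ⇒ ω_n = 3.097 rad/s, and ζ = 2.8/(2ω_n) = 0.452.

ω_n = 3.1 rad/s, ζ = 0.452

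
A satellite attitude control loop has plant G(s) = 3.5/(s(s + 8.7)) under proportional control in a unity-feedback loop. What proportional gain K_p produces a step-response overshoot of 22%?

From %OS = 100·exp(−πζ/√(1−ζ²)) = 22%, ζ = −ln(0.22)/√(π²+ln²(0.22)) = 0.4342.
Characteristic equation s² + 8.7s + 3.5K_p = 0 gives ζ = 8.7/(2√(3.5K_p)).
Setting ζ = 0.4342: √(3.5K_p) = 8.7/(2·0.4342) = 10.02, so K_p = 100.4/3.5 = 28.7.

K_p = 28.7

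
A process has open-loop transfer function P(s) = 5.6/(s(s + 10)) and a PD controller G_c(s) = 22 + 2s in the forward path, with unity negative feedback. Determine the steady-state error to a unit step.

The open loop G_c(s)P(s) has a pole at the origin (type 1), so the static position error constant is infinite and e_ss = 1/(1+∞) = 0.

0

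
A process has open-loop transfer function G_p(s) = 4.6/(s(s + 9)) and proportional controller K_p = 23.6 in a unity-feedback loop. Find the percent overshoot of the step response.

The closed-loop denominator s² + 9s + 108.6 gives ω_n = √108.6 = 10.42 and ζ = 9/(2ω_n) = 0.4319.
%OS = 100·exp(−πζ/√(1−ζ²)) = 100·exp(−π·0.4319/√0.8135) = 22.2%.

22.2%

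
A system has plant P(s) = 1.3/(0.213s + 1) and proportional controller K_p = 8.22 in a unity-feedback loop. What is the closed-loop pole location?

s = -54.86

Closed loop: T(s) = K_p·P/(1+K_p·P) = 10.69/(0.213s + 1 + 10.69), with pole at s = −(1 + 10.69)/0.213 = −54.86.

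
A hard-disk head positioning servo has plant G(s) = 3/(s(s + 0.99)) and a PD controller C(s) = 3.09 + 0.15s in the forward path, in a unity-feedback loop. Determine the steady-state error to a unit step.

The open loop C(s)G(s) has a pole at the origin (type 1), so the static position error constant is infinite and e_ss = 1/(1+∞) = 0.

0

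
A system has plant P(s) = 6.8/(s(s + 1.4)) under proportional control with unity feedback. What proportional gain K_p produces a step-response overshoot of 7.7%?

From %OS = 100·exp(−πζ/√(1−ζ²)) = 7.7%, ζ = −ln(0.077)/√(π²+ln²(0.077)) = 0.6323.
Characteristic equation s² + 1.4s + 6.8K_p = 0 gives ζ = 1.4/(2√(6.8K_p)).
Setting ζ = 0.6323: √(6.8K_p) = 1.4/(2·0.6323) = 1.107, so K_p = 1.226/6.8 = 0.18.

K_p = 0.18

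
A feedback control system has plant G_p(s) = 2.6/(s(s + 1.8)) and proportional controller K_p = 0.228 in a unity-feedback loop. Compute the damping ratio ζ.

ζ = 1.17

With unity feedback the closed-loop characteristic equation is s² + 1.8s + 0.228·2.6 = s² + 1.8s + 0.5928 = 0.
So ω_n² = 0.5928 ⇒ ω_n = 0.7699 rad/s, and ζ = 1.8/(2ω_n) = 1.17.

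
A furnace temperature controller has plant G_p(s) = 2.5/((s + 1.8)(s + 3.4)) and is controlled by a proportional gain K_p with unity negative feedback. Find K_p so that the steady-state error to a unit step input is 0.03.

The loop is type 0, so e_ss(step) = 1/(1 + K_pos) with K_pos = K_p·G_p(0).
G_p(0) = 0.4085. Require 1/(1 + K_p·0.4085) = 0.03, so 1 + 0.4085·K_p = 33.33.
K_p = (33.33 − 1)/0.4085 = 79.2.

K_p = 79.2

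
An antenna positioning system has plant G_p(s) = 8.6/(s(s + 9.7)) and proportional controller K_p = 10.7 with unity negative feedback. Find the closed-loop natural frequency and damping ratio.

ω_n = 9.59 rad/s, ζ = 0.506

1 + K_p·G_p(s) = 0 gives s² + 9.7s + 92.02 = 0.
So ω_n² = 92.02 ⇒ ω_n = 9.593 rad/s, and ζ = 9.7/(2ω_n) = 0.506.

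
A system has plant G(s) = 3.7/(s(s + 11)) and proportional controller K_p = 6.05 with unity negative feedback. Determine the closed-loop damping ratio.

With unity feedback the closed-loop characteristic equation is s² + 11s + 6.05·3.7 = s² + 11s + 22.39 = 0.
Matching s² + 2ζω_n s + ω_n²: ω_n = √22.39 = 4.731 rad/s and 2ζω_n = 11, so ζ = 11/(2·4.731) = 1.16.

ζ = 1.16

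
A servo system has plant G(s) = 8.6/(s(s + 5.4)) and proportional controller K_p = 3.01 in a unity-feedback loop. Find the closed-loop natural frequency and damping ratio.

1 + K_p·G(s) = 0 gives s² + 5.4s + 25.89 = 0.
So ω_n² = 25.89 ⇒ ω_n = 5.088 rad/s, and ζ = 5.4/(2ω_n) = 0.531.

ω_n = 5.09 rad/s, ζ = 0.531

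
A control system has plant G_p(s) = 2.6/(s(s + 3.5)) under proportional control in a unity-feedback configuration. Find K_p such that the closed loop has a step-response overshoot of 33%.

K_p = 10.6

From %OS = 100·exp(−πζ/√(1−ζ²)) = 33%, ζ = −ln(0.33)/√(π²+ln²(0.33)) = 0.3328.
Characteristic equation s² + 3.5s + 2.6K_p = 0 gives ζ = 3.5/(2√(2.6K_p)).
Setting ζ = 0.3328: √(2.6K_p) = 3.5/(2·0.3328) = 5.259, so K_p = 27.65/2.6 = 10.6.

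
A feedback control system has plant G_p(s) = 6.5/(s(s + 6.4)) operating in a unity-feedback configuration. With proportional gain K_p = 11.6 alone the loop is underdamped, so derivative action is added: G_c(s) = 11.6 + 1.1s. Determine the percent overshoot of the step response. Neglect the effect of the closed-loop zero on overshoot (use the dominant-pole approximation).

Forward path: (11.6 + 1.1s)·6.5/(s(s+6.4)). The closed-loop characteristic equation is s² + (6.4 + 6.5·1.1)s + 6.5·11.6 = 0.
That is s² + 13.55s + 75.4 = 0, so ω_n = 8.683 rad/s and ζ = 13.55/(2·8.683) = 0.7802.
%OS = 100·exp(−πζ/√(1−ζ²)) = 1.99%.

1.99%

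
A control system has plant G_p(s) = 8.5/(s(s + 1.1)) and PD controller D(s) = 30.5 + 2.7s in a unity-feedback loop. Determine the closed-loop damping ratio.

ζ = 0.747

Forward path: (30.5 + 2.7s)·8.5/(s(s+1.1)). The closed-loop characteristic equation is s² + (1.1 + 8.5·2.7)s + 8.5·30.5 = 0.
That is s² + 24.05s + 259.2 = 0, so ω_n = 16.1 rad/s and ζ = 24.05/(2·16.1) = 0.7468.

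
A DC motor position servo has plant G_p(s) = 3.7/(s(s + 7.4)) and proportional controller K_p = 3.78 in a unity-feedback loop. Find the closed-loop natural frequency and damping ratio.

ω_n = 3.74 rad/s, ζ = 0.989

The closed-loop denominator is s(s+7.4) + 3.78·3.7 = s² + 7.4s + 13.99.
So ω_n² = 13.99 ⇒ ω_n = 3.74 rad/s, and ζ = 7.4/(2ω_n) = 0.989.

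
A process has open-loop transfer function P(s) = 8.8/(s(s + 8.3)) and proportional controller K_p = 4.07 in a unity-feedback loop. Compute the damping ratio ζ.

With unity feedback the closed-loop characteristic equation is s² + 8.3s + 4.07·8.8 = s² + 8.3s + 35.82 = 0.
So ω_n² = 35.82 ⇒ ω_n = 5.985 rad/s, and ζ = 8.3/(2ω_n) = 0.693.

ζ = 0.693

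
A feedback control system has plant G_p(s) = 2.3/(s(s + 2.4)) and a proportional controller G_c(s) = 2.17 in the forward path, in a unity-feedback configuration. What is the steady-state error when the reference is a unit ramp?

The loop has one pole at the origin (type 1). Velocity error constant K_v = lim_{s→0} s·G_c(s)G_p(s) = 2.17·2.3/2.4 = 2.08.
Steady-state error to a unit ramp: e_ss = 1/K_v = 0.481.

0.481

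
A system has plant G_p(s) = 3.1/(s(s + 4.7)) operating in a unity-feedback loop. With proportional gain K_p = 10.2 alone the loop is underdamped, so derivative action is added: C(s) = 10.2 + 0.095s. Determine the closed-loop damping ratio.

Forward path: (10.2 + 0.095s)·3.1/(s(s+4.7)). The closed-loop characteristic equation is s² + (4.7 + 3.1·0.095)s + 3.1·10.2 = 0.
That is s² + 4.995s + 31.62 = 0, so ω_n = 5.623 rad/s and ζ = 4.995/(2·5.623) = 0.4441.

ζ = 0.444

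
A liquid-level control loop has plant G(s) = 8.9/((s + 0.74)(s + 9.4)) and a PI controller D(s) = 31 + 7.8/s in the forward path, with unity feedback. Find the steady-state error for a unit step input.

0

The open loop D(s)G(s) has a pole at the origin (type 1), so the static position error constant is infinite and e_ss = 1/(1+∞) = 0.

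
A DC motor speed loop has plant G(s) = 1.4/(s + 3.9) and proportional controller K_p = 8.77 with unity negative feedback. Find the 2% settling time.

T_s ≈ 0.247 s

Closed-loop transfer function: T(s) = K_p·G(s)/(1 + K_p·G(s)) = 12.28/(s + 3.9 + 12.28) = 12.28/(s + 16.18).
Time constant τ = 1/16.18 = 0.06181 s, so the 2% settling time is about 4τ = 0.247 s.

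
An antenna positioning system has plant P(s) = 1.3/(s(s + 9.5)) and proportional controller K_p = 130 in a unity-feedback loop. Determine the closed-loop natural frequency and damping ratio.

ω_n = 13 rad/s, ζ = 0.365

With unity feedback the closed-loop characteristic equation is s² + 9.5s + 130·1.3 = s² + 9.5s + 169 = 0.
Matching s² + 2ζω_n s + ω_n²: ω_n = √169 = 13 rad/s and 2ζω_n = 9.5, so ζ = 9.5/(2·13) = 0.365.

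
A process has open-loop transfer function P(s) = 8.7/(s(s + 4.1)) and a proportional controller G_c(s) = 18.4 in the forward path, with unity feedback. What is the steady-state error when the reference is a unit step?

The open loop G_c(s)P(s) has a pole at the origin (type 1), so the static position error constant is infinite and e_ss = 1/(1+∞) = 0.

0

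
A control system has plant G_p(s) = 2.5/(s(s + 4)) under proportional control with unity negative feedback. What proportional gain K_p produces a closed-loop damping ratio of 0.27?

Closed-loop characteristic equation: s² + 4s + K_p·2.5 = 0.
So ω_n = √(2.5K_p) and 2ζω_n = 4, giving ζ = 4/(2√(2.5K_p)).
Setting ζ = 0.27: √(2.5K_p) = 4/(2·0.27) = 7.407, so K_p = 54.87/2.5 = 21.9.

K_p = 21.9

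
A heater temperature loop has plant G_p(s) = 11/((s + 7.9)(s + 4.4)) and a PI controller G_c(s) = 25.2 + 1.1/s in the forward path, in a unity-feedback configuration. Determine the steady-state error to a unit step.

The open loop G_c(s)G_p(s) has a pole at the origin (type 1), so the static position error constant is infinite and e_ss = 1/(1+∞) = 0.

0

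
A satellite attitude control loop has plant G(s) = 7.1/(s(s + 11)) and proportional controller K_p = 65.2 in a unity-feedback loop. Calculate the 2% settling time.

T_s ≈ 0.727 s

Closed-loop characteristic equation: s² + 11s + 462.9 = 0, so ω_n = 21.52 rad/s and ζ = 11/(2·21.52) = 0.2556.
2% settling time T_s ≈ 4/(ζω_n) = 4/5.5 = 0.727 s.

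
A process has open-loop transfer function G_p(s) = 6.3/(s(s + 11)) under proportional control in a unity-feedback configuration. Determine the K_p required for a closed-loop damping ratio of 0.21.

Closed-loop characteristic equation: s² + 11s + K_p·6.3 = 0.
So ω_n = √(6.3K_p) and 2ζω_n = 11, giving ζ = 11/(2√(6.3K_p)).
Setting ζ = 0.21: √(6.3K_p) = 11/(2·0.21) = 26.19, so K_p = 685.9/6.3 = 109.

K_p = 109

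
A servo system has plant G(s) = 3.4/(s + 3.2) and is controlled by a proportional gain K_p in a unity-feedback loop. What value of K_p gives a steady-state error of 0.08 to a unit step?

K_p = 10.8

Steady-state error for a unit step on this type-0 loop is 1/(1 + K_p·G(0)).
G(0) = 1.062. Require 1/(1 + K_p·1.062) = 0.08, so 1 + 1.062·K_p = 12.5.
K_p = (12.5 − 1)/1.062 = 10.8.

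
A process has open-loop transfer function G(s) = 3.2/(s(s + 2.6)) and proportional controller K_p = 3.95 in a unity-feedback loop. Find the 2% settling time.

Closed-loop characteristic equation: s² + 2.6s + 12.64 = 0, so ω_n = 3.555 rad/s and ζ = 2.6/(2·3.555) = 0.3657.
2% settling time T_s ≈ 4/(ζω_n) = 4/1.3 = 3.08 s.

T_s ≈ 3.08 s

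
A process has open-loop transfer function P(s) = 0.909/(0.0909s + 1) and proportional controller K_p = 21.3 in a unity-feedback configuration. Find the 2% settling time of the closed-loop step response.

T_s ≈ 0.0179 s

Closed loop: T(s) = K_p·P/(1+K_p·P) = 19.36/(0.0909s + 1 + 19.36), with pole at s = −(1 + 19.36)/0.0909 = −224.
τ = 1/224 = 0.004464 s, so 2% settling time ≈ 4τ = 0.0179 s.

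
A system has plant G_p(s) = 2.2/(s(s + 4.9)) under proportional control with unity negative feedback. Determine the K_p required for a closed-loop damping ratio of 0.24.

K_p = 47.4

Closed-loop characteristic equation: s² + 4.9s + K_p·2.2 = 0.
So ω_n = √(2.2K_p) and 2ζω_n = 4.9, giving ζ = 4.9/(2√(2.2K_p)).
Setting ζ = 0.24: √(2.2K_p) = 4.9/(2·0.24) = 10.21, so K_p = 104.2/2.2 = 47.4.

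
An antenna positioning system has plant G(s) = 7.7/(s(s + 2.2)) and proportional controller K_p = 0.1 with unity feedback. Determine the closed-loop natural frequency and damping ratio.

1 + K_p·G(s) = 0 gives s² + 2.2s + 0.77 = 0.
Matching s² + 2ζω_n s + ω_n²: ω_n = √0.77 = 0.8775 rad/s and 2ζω_n = 2.2, so ζ = 2.2/(2·0.8775) = 1.25.

ω_n = 0.877 rad/s, ζ = 1.25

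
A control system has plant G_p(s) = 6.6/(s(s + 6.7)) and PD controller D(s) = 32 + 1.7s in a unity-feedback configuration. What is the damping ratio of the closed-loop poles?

ζ = 0.617

Forward path: (32 + 1.7s)·6.6/(s(s+6.7)). The closed-loop characteristic equation is s² + (6.7 + 6.6·1.7)s + 6.6·32 = 0.
That is s² + 17.92s + 211.2 = 0, so ω_n = 14.53 rad/s and ζ = 17.92/(2·14.53) = 0.6165.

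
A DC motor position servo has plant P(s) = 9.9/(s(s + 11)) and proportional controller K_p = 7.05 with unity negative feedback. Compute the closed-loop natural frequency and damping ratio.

The closed-loop denominator is s(s+11) + 7.05·9.9 = s² + 11s + 69.8.
Matching s² + 2ζω_n s + ω_n²: ω_n = √69.8 = 8.354 rad/s and 2ζω_n = 11, so ζ = 11/(2·8.354) = 0.658.

ω_n = 8.35 rad/s, ζ = 0.658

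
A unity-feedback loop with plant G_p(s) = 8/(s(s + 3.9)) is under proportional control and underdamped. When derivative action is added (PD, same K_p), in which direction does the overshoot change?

The derivative term adds K·K_d to the s-coefficient of the characteristic equation, raising 2ζω_n while ω_n is unchanged; ζ increases, so overshoot decreases.

decrease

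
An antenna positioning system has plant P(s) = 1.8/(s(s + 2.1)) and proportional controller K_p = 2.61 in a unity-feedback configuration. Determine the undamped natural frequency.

ω_n = 2.17 rad/s

With unity feedback the closed-loop characteristic equation is s² + 2.1s + 2.61·1.8 = s² + 2.1s + 4.698 = 0.
Matching s² + 2ζω_n s + ω_n²: ω_n = √4.698 = 2.167 rad/s and 2ζω_n = 2.1, so ζ = 2.1/(2·2.167) = 0.484.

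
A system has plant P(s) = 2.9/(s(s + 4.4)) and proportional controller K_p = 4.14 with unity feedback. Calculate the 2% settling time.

From 1 + K_pP(s) = 0: s² + 4.4s + 12.01 = 0 ⇒ ω_n = 3.465, ζ = 0.6349.
2% settling time T_s ≈ 4/(ζω_n) = 4/2.2 = 1.82 s.

T_s ≈ 1.82 s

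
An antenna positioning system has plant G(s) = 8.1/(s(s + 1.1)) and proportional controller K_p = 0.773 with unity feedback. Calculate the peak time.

T_p = 1.29 s

The closed-loop denominator s² + 1.1s + 6.261 gives ω_n = √6.261 = 2.502 and ζ = 1.1/(2ω_n) = 0.2198.
Damped frequency ω_d = ω_n√(1−ζ²) = 2.441 rad/s, so peak time T_p = π/ω_d = 1.29 s.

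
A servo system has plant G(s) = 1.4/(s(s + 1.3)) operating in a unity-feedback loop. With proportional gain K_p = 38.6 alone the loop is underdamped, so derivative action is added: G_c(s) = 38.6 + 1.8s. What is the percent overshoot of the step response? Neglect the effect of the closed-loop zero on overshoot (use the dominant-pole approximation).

42.9%

Forward path: (38.6 + 1.8s)·1.4/(s(s+1.3)). The closed-loop characteristic equation is s² + (1.3 + 1.4·1.8)s + 1.4·38.6 = 0.
That is s² + 3.82s + 54.04 = 0, so ω_n = 7.351 rad/s and ζ = 3.82/(2·7.351) = 0.2598.
%OS = 100·exp(−πζ/√(1−ζ²)) = 42.9%.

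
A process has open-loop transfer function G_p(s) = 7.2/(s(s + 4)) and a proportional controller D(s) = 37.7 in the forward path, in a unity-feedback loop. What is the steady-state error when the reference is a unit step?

The open loop D(s)G_p(s) has a pole at the origin (type 1), so the static position error constant is infinite and e_ss = 1/(1+∞) = 0.

0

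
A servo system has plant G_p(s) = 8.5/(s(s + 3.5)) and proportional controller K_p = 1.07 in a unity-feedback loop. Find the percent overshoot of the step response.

10.7%

Closed-loop characteristic equation: s² + 3.5s + 9.095 = 0, so ω_n = 3.016 rad/s and ζ = 3.5/(2·3.016) = 0.5803.
%OS = 100·exp(−πζ/√(1−ζ²)) = 100·exp(−π·0.5803/√0.6633) = 10.7%.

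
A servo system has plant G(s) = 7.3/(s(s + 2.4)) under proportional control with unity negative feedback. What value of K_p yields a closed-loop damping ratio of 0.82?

Closed-loop characteristic equation: s² + 2.4s + K_p·7.3 = 0.
So ω_n = √(7.3K_p) and 2ζω_n = 2.4, giving ζ = 2.4/(2√(7.3K_p)).
Setting ζ = 0.82: √(7.3K_p) = 2.4/(2·0.82) = 1.463, so K_p = 2.142/7.3 = 0.293.

K_p = 0.293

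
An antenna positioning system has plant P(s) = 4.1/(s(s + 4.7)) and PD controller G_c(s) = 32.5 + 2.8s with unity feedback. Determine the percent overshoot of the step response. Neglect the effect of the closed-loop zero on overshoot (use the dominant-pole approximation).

Forward path: (32.5 + 2.8s)·4.1/(s(s+4.7)). The closed-loop characteristic equation is s² + (4.7 + 4.1·2.8)s + 4.1·32.5 = 0.
That is s² + 16.18s + 133.2 = 0, so ω_n = 11.54 rad/s and ζ = 16.18/(2·11.54) = 0.7008.
%OS = 100·exp(−πζ/√(1−ζ²)) = 4.57%.

4.57%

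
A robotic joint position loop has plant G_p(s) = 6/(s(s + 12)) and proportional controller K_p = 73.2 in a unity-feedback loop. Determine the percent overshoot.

39.1%

Closed-loop characteristic equation: s² + 12s + 439.2 = 0, so ω_n = 20.96 rad/s and ζ = 12/(2·20.96) = 0.2863.
%OS = 100·exp(−πζ/√(1−ζ²)) = 100·exp(−π·0.2863/√0.918) = 39.1%.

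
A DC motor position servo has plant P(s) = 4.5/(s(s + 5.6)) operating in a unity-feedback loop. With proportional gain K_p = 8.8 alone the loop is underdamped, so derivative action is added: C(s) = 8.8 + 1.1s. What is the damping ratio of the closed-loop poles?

Forward path: (8.8 + 1.1s)·4.5/(s(s+5.6)). The closed-loop characteristic equation is s² + (5.6 + 4.5·1.1)s + 4.5·8.8 = 0.
That is s² + 10.55s + 39.6 = 0, so ω_n = 6.293 rad/s and ζ = 10.55/(2·6.293) = 0.8383.

ζ = 0.838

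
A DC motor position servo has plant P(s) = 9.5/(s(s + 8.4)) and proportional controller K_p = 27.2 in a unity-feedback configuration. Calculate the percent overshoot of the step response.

42.7%

From 1 + K_pP(s) = 0: s² + 8.4s + 258.4 = 0 ⇒ ω_n = 16.07, ζ = 0.2613.
%OS = 100·exp(−πζ/√(1−ζ²)) = 100·exp(−π·0.2613/√0.9317) = 42.7%.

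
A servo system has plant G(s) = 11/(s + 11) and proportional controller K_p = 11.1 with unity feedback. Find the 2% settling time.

Closed-loop transfer function: T(s) = K_p·G(s)/(1 + K_p·G(s)) = 122.1/(s + 11 + 122.1) = 122.1/(s + 133.1).
Time constant τ = 1/133.1 = 0.007513 s, so the 2% settling time is about 4τ = 0.0301 s.

T_s ≈ 0.0301 s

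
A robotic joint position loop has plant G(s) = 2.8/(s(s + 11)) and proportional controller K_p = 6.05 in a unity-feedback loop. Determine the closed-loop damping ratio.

The closed-loop denominator is s(s+11) + 6.05·2.8 = s² + 11s + 16.94.
So ω_n² = 16.94 ⇒ ω_n = 4.116 rad/s, and ζ = 11/(2ω_n) = 1.34.

ζ = 1.34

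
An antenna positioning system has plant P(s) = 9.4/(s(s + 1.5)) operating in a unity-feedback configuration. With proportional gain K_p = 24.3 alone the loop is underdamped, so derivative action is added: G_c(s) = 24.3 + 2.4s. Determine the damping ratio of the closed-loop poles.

Forward path: (24.3 + 2.4s)·9.4/(s(s+1.5)). The closed-loop characteristic equation is s² + (1.5 + 9.4·2.4)s + 9.4·24.3 = 0.
That is s² + 24.06s + 228.4 = 0, so ω_n = 15.11 rad/s and ζ = 24.06/(2·15.11) = 0.796.

ζ = 0.796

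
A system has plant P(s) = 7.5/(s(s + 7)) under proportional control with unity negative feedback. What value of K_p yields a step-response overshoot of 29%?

From %OS = 100·exp(−πζ/√(1−ζ²)) = 29%, ζ = −ln(0.29)/√(π²+ln²(0.29)) = 0.3666.
Characteristic equation s² + 7s + 7.5K_p = 0 gives ζ = 7/(2√(7.5K_p)).
Setting ζ = 0.3666: √(7.5K_p) = 7/(2·0.3666) = 9.547, so K_p = 91.15/7.5 = 12.2.

K_p = 12.2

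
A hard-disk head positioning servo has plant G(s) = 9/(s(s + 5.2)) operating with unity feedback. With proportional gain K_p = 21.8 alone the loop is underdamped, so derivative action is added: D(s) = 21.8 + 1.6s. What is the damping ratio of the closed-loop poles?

Forward path: (21.8 + 1.6s)·9/(s(s+5.2)). The closed-loop characteristic equation is s² + (5.2 + 9·1.6)s + 9·21.8 = 0.
That is s² + 19.6s + 196.2 = 0, so ω_n = 14.01 rad/s and ζ = 19.6/(2·14.01) = 0.6996.

ζ = 0.7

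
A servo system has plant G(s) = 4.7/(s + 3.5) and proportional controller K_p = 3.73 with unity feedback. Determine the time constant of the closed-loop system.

Closed-loop transfer function: T(s) = K_p·G(s)/(1 + K_p·G(s)) = 17.53/(s + 3.5 + 17.53) = 17.53/(s + 21.03).
Time constant τ = 1/21.03 = 0.0475 s.

τ = 0.0475 s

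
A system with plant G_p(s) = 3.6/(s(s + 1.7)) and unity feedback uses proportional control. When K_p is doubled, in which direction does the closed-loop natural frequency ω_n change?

increase

ω_n = √(3.6·K_p), which grows with K_p.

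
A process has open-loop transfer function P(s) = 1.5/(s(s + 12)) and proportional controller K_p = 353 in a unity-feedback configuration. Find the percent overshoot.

The closed-loop denominator s² + 12s + 529.5 gives ω_n = √529.5 = 23.01 and ζ = 12/(2ω_n) = 0.2607.
%OS = 100·exp(−πζ/√(1−ζ²)) = 100·exp(−π·0.2607/√0.932) = 42.8%.

42.8%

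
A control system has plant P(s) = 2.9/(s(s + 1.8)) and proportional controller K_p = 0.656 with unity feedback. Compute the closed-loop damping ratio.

ζ = 0.653

With unity feedback the closed-loop characteristic equation is s² + 1.8s + 0.656·2.9 = s² + 1.8s + 1.902 = 0.
Matching s² + 2ζω_n s + ω_n²: ω_n = √1.902 = 1.379 rad/s and 2ζω_n = 1.8, so ζ = 1.8/(2·1.379) = 0.653.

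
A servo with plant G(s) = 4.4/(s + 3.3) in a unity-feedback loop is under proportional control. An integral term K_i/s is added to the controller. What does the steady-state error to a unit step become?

Adding integral action puts a pole at s = 0 in the forward path, raising the system type to 1; a type-1 loop has zero steady-state error to a step.

0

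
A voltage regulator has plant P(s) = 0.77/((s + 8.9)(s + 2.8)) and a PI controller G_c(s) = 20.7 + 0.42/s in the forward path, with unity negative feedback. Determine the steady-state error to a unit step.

0

The open loop G_c(s)P(s) has a pole at the origin (type 1), so the static position error constant is infinite and e_ss = 1/(1+∞) = 0.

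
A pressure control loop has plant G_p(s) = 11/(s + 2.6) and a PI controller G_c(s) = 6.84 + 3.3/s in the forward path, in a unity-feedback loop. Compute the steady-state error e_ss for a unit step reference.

0

The open loop G_c(s)G_p(s) has a pole at the origin (type 1), so the static position error constant is infinite and e_ss = 1/(1+∞) = 0.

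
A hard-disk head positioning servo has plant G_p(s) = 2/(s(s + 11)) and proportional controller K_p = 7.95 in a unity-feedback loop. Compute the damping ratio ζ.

ζ = 1.38

With unity feedback the closed-loop characteristic equation is s² + 11s + 7.95·2 = s² + 11s + 15.9 = 0.
Matching s² + 2ζω_n s + ω_n²: ω_n = √15.9 = 3.987 rad/s and 2ζω_n = 11, so ζ = 11/(2·3.987) = 1.38.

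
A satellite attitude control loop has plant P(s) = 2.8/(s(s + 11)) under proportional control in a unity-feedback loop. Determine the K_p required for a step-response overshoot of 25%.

From %OS = 100·exp(−πζ/√(1−ζ²)) = 25%, ζ = −ln(0.25)/√(π²+ln²(0.25)) = 0.4037.
Characteristic equation s² + 11s + 2.8K_p = 0 gives ζ = 11/(2√(2.8K_p)).
Setting ζ = 0.4037: √(2.8K_p) = 11/(2·0.4037) = 13.62, so K_p = 185.6/2.8 = 66.3.

K_p = 66.3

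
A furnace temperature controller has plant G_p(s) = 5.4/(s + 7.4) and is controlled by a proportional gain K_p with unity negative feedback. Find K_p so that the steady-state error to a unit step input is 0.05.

Steady-state error for a unit step on this type-0 loop is 1/(1 + K_p·G_p(0)).
G_p(0) = 0.7297. Require 1/(1 + K_p·0.7297) = 0.05, so 1 + 0.7297·K_p = 20.
K_p = (20 − 1)/0.7297 = 26.

K_p = 26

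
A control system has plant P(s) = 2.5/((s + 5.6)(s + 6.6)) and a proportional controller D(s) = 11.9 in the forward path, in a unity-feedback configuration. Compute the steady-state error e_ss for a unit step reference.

0.554

The loop is type 0. Static position error constant K_pos = D(0)·P(0) = 11.9·0.06764 = 0.8049.
Steady-state error to a unit step: e_ss = 1/(1+K_pos) = 1/1.805 = 0.554.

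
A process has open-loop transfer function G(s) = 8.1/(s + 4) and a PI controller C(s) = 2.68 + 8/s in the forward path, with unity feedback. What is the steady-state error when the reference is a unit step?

The open loop C(s)G(s) has a pole at the origin (type 1), so the static position error constant is infinite and e_ss = 1/(1+∞) = 0.

0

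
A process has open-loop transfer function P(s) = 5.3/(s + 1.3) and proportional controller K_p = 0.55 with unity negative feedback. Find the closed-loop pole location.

s = -4.215

Closed-loop transfer function: T(s) = K_p·P(s)/(1 + K_p·P(s)) = 2.915/(s + 1.3 + 2.915) = 2.915/(s + 4.215).
The closed-loop pole is at s = −4.215.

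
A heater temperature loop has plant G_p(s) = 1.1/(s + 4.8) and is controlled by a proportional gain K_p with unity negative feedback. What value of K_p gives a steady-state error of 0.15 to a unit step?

K_p = 24.7

The loop is type 0, so e_ss(step) = 1/(1 + K_pos) with K_pos = K_p·G_p(0).
G_p(0) = 0.2292. Require 1/(1 + K_p·0.2292) = 0.15, so 1 + 0.2292·K_p = 6.667.
K_p = (6.667 − 1)/0.2292 = 24.7.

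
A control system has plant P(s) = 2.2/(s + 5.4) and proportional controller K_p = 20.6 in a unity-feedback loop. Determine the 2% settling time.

T_s ≈ 0.0789 s

Closed-loop transfer function: T(s) = K_p·P(s)/(1 + K_p·P(s)) = 45.32/(s + 5.4 + 45.32) = 45.32/(s + 50.72).
Time constant τ = 1/50.72 = 0.01972 s, so the 2% settling time is about 4τ = 0.0789 s.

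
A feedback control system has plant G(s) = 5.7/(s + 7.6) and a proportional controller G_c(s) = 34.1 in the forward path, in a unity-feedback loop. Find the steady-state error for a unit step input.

The loop is type 0. Static position error constant K_pos = G_c(0)·G(0) = 34.1·0.75 = 25.58.
Steady-state error to a unit step: e_ss = 1/(1+K_pos) = 1/26.58 = 0.0376.

0.0376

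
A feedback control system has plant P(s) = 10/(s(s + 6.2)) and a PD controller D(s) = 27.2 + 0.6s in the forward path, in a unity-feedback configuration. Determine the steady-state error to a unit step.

The open loop D(s)P(s) has a pole at the origin (type 1), so the static position error constant is infinite and e_ss = 1/(1+∞) = 0.

0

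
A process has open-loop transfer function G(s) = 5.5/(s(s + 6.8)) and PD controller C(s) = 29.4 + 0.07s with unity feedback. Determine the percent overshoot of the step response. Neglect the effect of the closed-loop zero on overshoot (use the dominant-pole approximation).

39.6%

Forward path: (29.4 + 0.07s)·5.5/(s(s+6.8)). The closed-loop characteristic equation is s² + (6.8 + 5.5·0.07)s + 5.5·29.4 = 0.
That is s² + 7.185s + 161.7 = 0, so ω_n = 12.72 rad/s and ζ = 7.185/(2·12.72) = 0.2825.
%OS = 100·exp(−πζ/√(1−ζ²)) = 39.6%.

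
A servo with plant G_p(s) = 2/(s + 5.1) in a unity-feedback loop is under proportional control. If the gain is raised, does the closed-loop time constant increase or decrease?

decrease

Closed-loop pole is at s = −(5.1+K_p·2); larger K_p moves it further left, so τ = 1/(5.1+K_p·2) decreases.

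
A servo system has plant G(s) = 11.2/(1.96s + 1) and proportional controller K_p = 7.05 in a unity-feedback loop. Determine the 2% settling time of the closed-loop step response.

T_s ≈ 0.098 s

Closed loop: T(s) = K_p·G/(1+K_p·G) = 78.96/(1.96s + 1 + 78.96), with pole at s = −(1 + 78.96)/1.96 = −40.8.
τ = 1/40.8 = 0.02451 s, so 2% settling time ≈ 4τ = 0.098 s.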